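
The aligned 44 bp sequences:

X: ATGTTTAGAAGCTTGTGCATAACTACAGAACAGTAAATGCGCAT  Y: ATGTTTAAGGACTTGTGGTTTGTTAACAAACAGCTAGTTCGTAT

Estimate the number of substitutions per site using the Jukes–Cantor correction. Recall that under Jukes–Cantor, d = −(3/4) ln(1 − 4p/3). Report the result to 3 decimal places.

0.543

The sequences differ at 17 of 44 sites, so p = 17/44 ≈ 0.386364.
d = −(3/4) ln(1 − 4p/3) = −0.75 ln(1 − 0.515152) = −0.75 ln(0.484848)
  = −0.75 × (-0.723920) = 0.542940 substitutions/site.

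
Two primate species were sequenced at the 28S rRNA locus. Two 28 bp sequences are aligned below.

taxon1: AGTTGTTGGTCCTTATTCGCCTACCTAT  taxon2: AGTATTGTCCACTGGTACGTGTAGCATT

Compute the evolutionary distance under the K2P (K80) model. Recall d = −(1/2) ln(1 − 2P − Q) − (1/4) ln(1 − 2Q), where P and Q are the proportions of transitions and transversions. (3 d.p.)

1.001

Of 28 sites, 3 differences are transitions and 12 are transversions, so P = 3/28 ≈ 0.107143 and Q = 12/28 ≈ 0.428571.
Under the Kimura two-parameter model, d = −½ ln(1 − 2P − Q) − ¼ ln(1 − 2Q).
1 − 2P − Q = 0.357143, giving −½ ln(0.357143) = 0.514810.
1 − 2Q = 0.142858, giving −¼ ln(0.142858) = 0.486476.
d = 0.514810 + 0.486476 = 1.001286.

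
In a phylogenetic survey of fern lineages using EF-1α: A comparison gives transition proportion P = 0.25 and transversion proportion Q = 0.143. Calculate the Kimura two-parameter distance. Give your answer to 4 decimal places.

Under the Kimura two-parameter model, d = −½ ln(1 − 2P − Q) − ¼ ln(1 − 2Q).
1 − 2P − Q = 0.357, giving −½ ln(0.357) = 0.515010.
1 − 2Q = 0.714, giving −¼ ln(0.714) = 0.084218.
d = 0.515010 + 0.084218 = 0.599228.

0.5992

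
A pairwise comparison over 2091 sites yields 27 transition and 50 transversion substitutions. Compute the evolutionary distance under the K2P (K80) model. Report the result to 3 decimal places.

0.038

P = 27/2091 ≈ 0.012912 and Q = 50/2091 ≈ 0.023912.
Under the Kimura two-parameter model, d = −½ ln(1 − 2P − Q) − ¼ ln(1 − 2Q).
1 − 2P − Q = 0.950264, giving −½ ln(0.950264) = 0.025508.
1 − 2Q = 0.952176, giving −¼ ln(0.952176) = 0.012251.
d = 0.025508 + 0.012251 = 0.037759.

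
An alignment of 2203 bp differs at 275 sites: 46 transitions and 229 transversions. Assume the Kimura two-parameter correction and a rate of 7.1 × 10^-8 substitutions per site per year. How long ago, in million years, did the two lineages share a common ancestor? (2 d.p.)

0.96

P = 46/2203 ≈ 0.020881 and Q = 229/2203 ≈ 0.103949.
Under the Kimura two-parameter model, d = −½ ln(1 − 2P − Q) − ¼ ln(1 − 2Q).
1 − 2P − Q = 0.854289, giving −½ ln(0.854289) = 0.078743.
1 − 2Q = 0.792102, giving −¼ ln(0.792102) = 0.058266.
d = 0.078743 + 0.058266 = 0.137009.
Under a molecular clock d = 2μt, so t = d/(2μ) = 0.137009 / (2 × 7.1 × 10^-8) = 0.96 million years.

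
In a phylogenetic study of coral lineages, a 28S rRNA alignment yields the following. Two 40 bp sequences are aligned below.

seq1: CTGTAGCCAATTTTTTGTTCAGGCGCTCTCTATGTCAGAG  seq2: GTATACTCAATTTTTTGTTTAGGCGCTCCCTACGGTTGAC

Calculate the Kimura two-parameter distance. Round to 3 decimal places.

0.349

Of 40 sites, 6 differences are transitions and 5 are transversions, so P = 6/40 = 0.15 and Q = 5/40 = 0.125.
Under the Kimura two-parameter model, d = −½ ln(1 − 2P − Q) − ¼ ln(1 − 2Q).
1 − 2P − Q = 0.575, giving −½ ln(0.575) = 0.276693.
1 − 2Q = 0.75, giving −¼ ln(0.75) = 0.071921.
d = 0.276693 + 0.071921 = 0.348614.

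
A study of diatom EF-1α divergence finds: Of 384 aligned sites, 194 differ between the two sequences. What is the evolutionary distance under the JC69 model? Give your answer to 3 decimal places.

0.840

p = 194/384 ≈ 0.505208.
d = −(3/4) ln(1 − 4p/3) = −0.75 ln(1 − 0.673611) = −0.75 ln(0.326389)
  = −0.75 × (-1.119665) = 0.839749 substitutions/site.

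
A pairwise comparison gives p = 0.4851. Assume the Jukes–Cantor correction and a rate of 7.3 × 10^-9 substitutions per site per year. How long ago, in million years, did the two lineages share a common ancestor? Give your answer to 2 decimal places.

d = −(3/4) ln(1 − 4p/3) = −0.75 ln(1 − 0.6468) = −0.75 ln(0.3532)
  = −0.75 × (-1.040721) = 0.780541 substitutions/site.
Under a molecular clock d = 2μt, so t = d/(2μ) = 0.780541 / (2 × 7.3 × 10^-9) = 53.46 million years.

53.46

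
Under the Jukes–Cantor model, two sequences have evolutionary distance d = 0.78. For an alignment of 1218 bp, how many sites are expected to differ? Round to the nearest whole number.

591

Invert JC69: p = (3/4)(1 − e^(−4d/3)) = 0.75 × (1 − e^(-1.04)) = 0.75 × (1 − 0.353455) = 0.484909.
Expected differing sites = pL ≈ 0.484909 × 1218 = 590.619162 ≈ 591.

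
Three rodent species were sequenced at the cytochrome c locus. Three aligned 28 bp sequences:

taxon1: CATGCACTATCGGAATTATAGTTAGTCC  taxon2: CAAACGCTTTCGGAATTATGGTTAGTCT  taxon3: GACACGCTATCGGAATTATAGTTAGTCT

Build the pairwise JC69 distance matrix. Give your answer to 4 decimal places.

d(taxon1,taxon2) = 0.2524, d(taxon1,taxon3) = 0.2040, d(taxon2,taxon3) = 0.1585

taxon1–taxon2: 6/28 sites differ → p ≈ 0.214286, d = −0.75 ln(1 − 0.285715) = 0.252355 ≈ 0.2524.
taxon1–taxon3: 5/28 sites differ → p ≈ 0.178571, d = −0.75 ln(1 − 0.238095) = 0.203950 ≈ 0.2040.
taxon2–taxon3: 4/28 sites differ → p ≈ 0.142857, d = −0.75 ln(1 − 0.190476) = 0.158482 ≈ 0.1585.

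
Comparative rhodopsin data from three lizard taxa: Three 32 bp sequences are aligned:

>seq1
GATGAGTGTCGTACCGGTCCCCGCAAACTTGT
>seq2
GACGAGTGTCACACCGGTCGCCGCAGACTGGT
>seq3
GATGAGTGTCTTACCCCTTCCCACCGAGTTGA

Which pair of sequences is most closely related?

seq1 and seq2

seq1–seq2: 6/32 differ, p = 0.188, d = 0.216.
seq1–seq3: 9/32 differ, p = 0.281, d = 0.353.
seq2–seq3: 12/32 differ, p = 0.375, d = 0.520.
The smallest distance is between seq1 and seq2.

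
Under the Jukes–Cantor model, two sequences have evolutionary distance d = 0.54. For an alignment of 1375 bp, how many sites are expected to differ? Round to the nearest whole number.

Invert JC69: p = (3/4)(1 − e^(−4d/3)) = 0.75 × (1 − e^(-0.72)) = 0.75 × (1 − 0.486752) = 0.384936.
Expected differing sites = pL ≈ 0.384936 × 1375 = 529.287 ≈ 529.

529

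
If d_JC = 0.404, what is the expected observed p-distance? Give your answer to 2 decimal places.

0.31

p = (3/4)(1 − e^(−4d/3)) = 0.75 × (1 − e^(-0.538667)) = 0.75 × (1 − 0.583526) = 0.312356.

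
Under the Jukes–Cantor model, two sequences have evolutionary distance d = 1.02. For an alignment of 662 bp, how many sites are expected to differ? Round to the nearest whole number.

Invert JC69: p = (3/4)(1 − e^(−4d/3)) = 0.75 × (1 − e^(-1.36)) = 0.75 × (1 − 0.256661) = 0.557504.
Expected differing sites = pL ≈ 0.557504 × 662 = 369.067648 ≈ 369.

369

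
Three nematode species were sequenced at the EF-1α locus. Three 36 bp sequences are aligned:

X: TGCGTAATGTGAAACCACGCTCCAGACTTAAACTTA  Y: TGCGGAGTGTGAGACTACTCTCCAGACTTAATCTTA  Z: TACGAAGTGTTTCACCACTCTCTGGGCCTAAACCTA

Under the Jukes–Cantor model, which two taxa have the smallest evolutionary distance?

X–Y: 6/36 differ, p = 0.167, d = 0.188.
X–Z: 12/36 differ, p = 0.333, d = 0.441.
Y–Z: 12/36 differ, p = 0.333, d = 0.441.
The smallest distance is between X and Y.

X and Y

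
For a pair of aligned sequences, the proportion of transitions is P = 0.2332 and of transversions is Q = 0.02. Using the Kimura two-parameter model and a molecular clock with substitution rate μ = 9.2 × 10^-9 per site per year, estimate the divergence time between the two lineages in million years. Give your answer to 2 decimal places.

Under the Kimura two-parameter model, d = −½ ln(1 − 2P − Q) − ¼ ln(1 − 2Q).
1 − 2P − Q = 0.5136, giving −½ ln(0.5136) = 0.333155.
1 − 2Q = 0.96, giving −¼ ln(0.96) = 0.010205.
d = 0.333155 + 0.010205 = 0.343360.
Under a molecular clock d = 2μt, so t = d/(2μ) = 0.343360 / (2 × 9.2 × 10^-9) = 18.66 million years.

18.66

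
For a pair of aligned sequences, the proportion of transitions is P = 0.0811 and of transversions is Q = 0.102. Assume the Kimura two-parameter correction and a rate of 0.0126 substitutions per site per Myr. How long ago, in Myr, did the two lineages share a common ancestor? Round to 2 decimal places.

8.35

Under the Kimura two-parameter model, d = −½ ln(1 − 2P − Q) − ¼ ln(1 − 2Q).
1 − 2P − Q = 0.7358, giving −½ ln(0.7358) = 0.153398.
1 − 2Q = 0.796, giving −¼ ln(0.796) = 0.057039.
d = 0.153398 + 0.057039 = 0.210437.
Under a molecular clock d = 2μt, so t = d/(2μ) = 0.210437 / (2 × 0.0126) = 8.35 Myr.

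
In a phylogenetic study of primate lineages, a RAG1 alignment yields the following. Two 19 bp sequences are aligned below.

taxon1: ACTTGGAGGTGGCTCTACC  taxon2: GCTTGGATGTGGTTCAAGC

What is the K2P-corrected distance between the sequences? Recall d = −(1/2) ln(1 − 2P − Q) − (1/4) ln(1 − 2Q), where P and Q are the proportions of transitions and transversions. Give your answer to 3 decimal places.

Of 19 sites, 2 differences are transitions and 3 are transversions, so P = 2/19 ≈ 0.105263 and Q = 3/19 ≈ 0.157895.
Under the Kimura two-parameter model, d = −½ ln(1 − 2P − Q) − ¼ ln(1 − 2Q).
1 − 2P − Q = 0.631579, giving −½ ln(0.631579) = 0.229766.
1 − 2Q = 0.68421, giving −¼ ln(0.68421) = 0.094873.
d = 0.229766 + 0.094873 = 0.324639.

0.325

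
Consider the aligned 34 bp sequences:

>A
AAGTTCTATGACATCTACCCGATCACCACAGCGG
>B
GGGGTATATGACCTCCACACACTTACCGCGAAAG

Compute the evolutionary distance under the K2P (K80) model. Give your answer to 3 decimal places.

Of 34 sites, 9 differences are transitions and 6 are transversions, so P = 9/34 ≈ 0.264706 and Q = 6/34 ≈ 0.176471.
Under the Kimura two-parameter model, d = −½ ln(1 − 2P − Q) − ¼ ln(1 − 2Q).
1 − 2P − Q = 0.294117, giving −½ ln(0.294117) = 0.611889.
1 − 2Q = 0.647058, giving −¼ ln(0.647058) = 0.108830.
d = 0.611889 + 0.108830 = 0.720719.

0.721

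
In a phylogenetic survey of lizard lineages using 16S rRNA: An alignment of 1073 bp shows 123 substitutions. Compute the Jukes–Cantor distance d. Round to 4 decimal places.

p = 123/1073 ≈ 0.114632.
d = −(3/4) ln(1 − 4p/3) = −0.75 ln(1 − 0.152843) = −0.75 ln(0.847157)
  = −0.75 × (-0.165869) = 0.124402 substitutions/site.

0.1244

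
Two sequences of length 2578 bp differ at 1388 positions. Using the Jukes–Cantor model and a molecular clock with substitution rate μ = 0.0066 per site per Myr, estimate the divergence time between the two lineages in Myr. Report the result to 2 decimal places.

71.90

p = 1388/2578 ≈ 0.538402.
d = −(3/4) ln(1 − 4p/3) = −0.75 ln(1 − 0.717869) = −0.75 ln(0.282131)
  = −0.75 × (-1.265384) = 0.949038 substitutions/site.
Under a molecular clock d = 2μt, so t = d/(2μ) = 0.949038 / (2 × 0.0066) = 71.90 Myr.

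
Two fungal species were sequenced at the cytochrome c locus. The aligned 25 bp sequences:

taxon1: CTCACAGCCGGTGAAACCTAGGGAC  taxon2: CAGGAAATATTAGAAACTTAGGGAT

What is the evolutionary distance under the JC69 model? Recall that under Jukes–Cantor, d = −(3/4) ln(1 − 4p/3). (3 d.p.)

The sequences differ at 12 of 25 sites, so p = 12/25 = 0.48.
d = −(3/4) ln(1 − 4p/3) = −0.75 ln(1 − 0.64) = −0.75 ln(0.36)
  = −0.75 × (-1.021651) = 0.766238 substitutions/site.

0.766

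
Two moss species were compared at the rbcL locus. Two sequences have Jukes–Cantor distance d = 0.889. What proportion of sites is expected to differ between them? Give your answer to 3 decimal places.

p = (3/4)(1 − e^(−4d/3)) = 0.75 × (1 − e^(-1.185333)) = 0.75 × (1 − 0.305644) = 0.520767.

0.521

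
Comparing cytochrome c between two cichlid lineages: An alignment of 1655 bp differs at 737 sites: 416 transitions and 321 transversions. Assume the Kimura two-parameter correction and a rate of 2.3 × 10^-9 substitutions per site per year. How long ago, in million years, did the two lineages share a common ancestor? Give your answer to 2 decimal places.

156.35

P = 416/1655 ≈ 0.25136 and Q = 321/1655 ≈ 0.193958.
Under the Kimura two-parameter model, d = −½ ln(1 − 2P − Q) − ¼ ln(1 − 2Q).
1 − 2P − Q = 0.303322, giving −½ ln(0.303322) = 0.596480.
1 − 2Q = 0.612084, giving −¼ ln(0.612084) = 0.122721.
d = 0.596480 + 0.122721 = 0.719201.
Under a molecular clock d = 2μt, so t = d/(2μ) = 0.719201 / (2 × 2.3 × 10^-9) = 156.35 million years.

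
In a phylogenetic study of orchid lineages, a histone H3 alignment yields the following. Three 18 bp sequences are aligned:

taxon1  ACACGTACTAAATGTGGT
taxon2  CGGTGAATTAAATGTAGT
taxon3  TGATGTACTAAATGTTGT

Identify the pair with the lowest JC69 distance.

taxon1–taxon2: 7/18 differ, p = 0.389, d = 0.548.
taxon1–taxon3: 4/18 differ, p = 0.222, d = 0.264.
taxon2–taxon3: 5/18 differ, p = 0.278, d = 0.347.
The smallest distance is between taxon1 and taxon3.

taxon1 and taxon3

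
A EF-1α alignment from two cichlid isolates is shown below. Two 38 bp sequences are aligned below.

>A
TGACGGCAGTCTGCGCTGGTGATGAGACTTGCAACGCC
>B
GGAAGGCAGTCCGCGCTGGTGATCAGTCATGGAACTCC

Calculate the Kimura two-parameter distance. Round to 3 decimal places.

Of 38 sites, 1 differences are transitions and 7 are transversions, so P = 1/38 ≈ 0.026316 and Q = 7/38 ≈ 0.184211.
Under the Kimura two-parameter model, d = −½ ln(1 − 2P − Q) − ¼ ln(1 − 2Q).
1 − 2P − Q = 0.763157, giving −½ ln(0.763157) = 0.135146.
1 − 2Q = 0.631578, giving −¼ ln(0.631578) = 0.114883.
d = 0.135146 + 0.114883 = 0.250029.

0.250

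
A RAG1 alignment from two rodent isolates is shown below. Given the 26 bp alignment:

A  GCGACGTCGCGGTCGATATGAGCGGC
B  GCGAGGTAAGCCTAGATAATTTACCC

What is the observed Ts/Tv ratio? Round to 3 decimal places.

0.077

Transitions are A↔G and C↔T; transversions are all other mismatches.
Transitions: 1. Transversions: 13.
R = 1/13 = 0.076923… ≈ 0.077 (to 3 d.p.).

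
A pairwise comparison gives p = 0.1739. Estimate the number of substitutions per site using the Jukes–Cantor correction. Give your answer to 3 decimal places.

0.198

d = −(3/4) ln(1 − 4p/3) = −0.75 ln(1 − 0.231867) = −0.75 ln(0.768133)
  = −0.75 × (-0.263792) = 0.197844 substitutions/site.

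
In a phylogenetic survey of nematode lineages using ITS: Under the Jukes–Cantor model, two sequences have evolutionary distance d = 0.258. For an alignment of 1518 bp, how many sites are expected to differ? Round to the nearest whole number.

331

Invert JC69: p = (3/4)(1 − e^(−4d/3)) = 0.75 × (1 − e^(-0.344)) = 0.75 × (1 − 0.708929) = 0.218303.
Expected differing sites = pL ≈ 0.218303 × 1518 = 331.383954 ≈ 331.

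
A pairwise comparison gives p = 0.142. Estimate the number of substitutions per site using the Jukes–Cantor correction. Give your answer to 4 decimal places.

0.1574

d = −(3/4) ln(1 − 4p/3) = −0.75 ln(1 − 0.189333) = −0.75 ln(0.810667)
  = −0.75 × (-0.209898) = 0.157424 substitutions/site.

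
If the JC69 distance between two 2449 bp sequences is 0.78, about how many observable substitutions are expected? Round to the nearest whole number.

1188

Invert JC69: p = (3/4)(1 − e^(−4d/3)) = 0.75 × (1 − e^(-1.04)) = 0.75 × (1 − 0.353455) = 0.484909.
Expected differing sites = pL ≈ 0.484909 × 2449 = 1187.542141 ≈ 1188.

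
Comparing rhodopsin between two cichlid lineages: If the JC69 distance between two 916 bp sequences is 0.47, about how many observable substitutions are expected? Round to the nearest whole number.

Invert JC69: p = (3/4)(1 − e^(−4d/3)) = 0.75 × (1 − e^(-0.626667)) = 0.75 × (1 − 0.534370) = 0.349223.
Expected differing sites = pL ≈ 0.349223 × 916 = 319.888268 ≈ 320.

320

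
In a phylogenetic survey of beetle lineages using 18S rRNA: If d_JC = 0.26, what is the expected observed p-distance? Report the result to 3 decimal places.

0.220

p = (3/4)(1 − e^(−4d/3)) = 0.75 × (1 − e^(-0.346667)) = 0.75 × (1 − 0.707041) = 0.219719.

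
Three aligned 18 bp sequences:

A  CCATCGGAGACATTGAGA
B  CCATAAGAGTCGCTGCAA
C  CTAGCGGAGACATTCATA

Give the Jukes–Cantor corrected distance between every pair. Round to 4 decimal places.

A–B: 7/18 sites differ → p ≈ 0.388889, d = −0.75 ln(1 − 0.518519) = 0.548166 ≈ 0.5482.
A–C: 4/18 sites differ → p ≈ 0.222222, d = −0.75 ln(1 − 0.296296) = 0.263548 ≈ 0.2635.
B–C: 10/18 sites differ → p ≈ 0.555556, d = −0.75 ln(1 − 0.740741) = 1.012446 ≈ 1.0124.

d(A,B) = 0.5482, d(A,C) = 0.2635, d(B,C) = 1.0124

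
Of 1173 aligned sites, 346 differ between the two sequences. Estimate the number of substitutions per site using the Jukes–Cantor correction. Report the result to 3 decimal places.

0.375

p = 346/1173 ≈ 0.29497.
d = −(3/4) ln(1 − 4p/3) = −0.75 ln(1 − 0.393293) = −0.75 ln(0.606707)
  = −0.75 × (-0.499709) = 0.374782 substitutions/site.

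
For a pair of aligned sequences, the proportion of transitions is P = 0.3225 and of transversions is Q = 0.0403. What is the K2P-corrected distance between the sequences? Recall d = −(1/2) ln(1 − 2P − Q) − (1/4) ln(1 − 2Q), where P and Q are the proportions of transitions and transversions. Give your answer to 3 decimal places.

0.599

Under the Kimura two-parameter model, d = −½ ln(1 − 2P − Q) − ¼ ln(1 − 2Q).
1 − 2P − Q = 0.3147, giving −½ ln(0.3147) = 0.578068.
1 − 2Q = 0.9194, giving −¼ ln(0.9194) = 0.021008.
d = 0.578068 + 0.021008 = 0.599076.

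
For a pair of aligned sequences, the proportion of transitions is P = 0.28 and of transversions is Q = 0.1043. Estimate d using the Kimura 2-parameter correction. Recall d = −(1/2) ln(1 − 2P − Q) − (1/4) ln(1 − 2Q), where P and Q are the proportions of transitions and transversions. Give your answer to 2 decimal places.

Under the Kimura two-parameter model, d = −½ ln(1 − 2P − Q) − ¼ ln(1 − 2Q).
1 − 2P − Q = 0.3357, giving −½ ln(0.3357) = 0.545769.
1 − 2Q = 0.7914, giving −¼ ln(0.7914) = 0.058488.
d = 0.545769 + 0.058488 = 0.604257.

0.60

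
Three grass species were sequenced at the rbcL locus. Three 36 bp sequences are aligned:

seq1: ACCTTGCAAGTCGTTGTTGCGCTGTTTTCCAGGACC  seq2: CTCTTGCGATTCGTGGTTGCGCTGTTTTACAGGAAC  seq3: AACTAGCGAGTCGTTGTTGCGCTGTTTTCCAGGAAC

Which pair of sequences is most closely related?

seq1 and seq3

seq1–seq2: 7/36 differ, p = 0.194, d = 0.225.
seq1–seq3: 4/36 differ, p = 0.111, d = 0.120.
seq2–seq3: 6/36 differ, p = 0.167, d = 0.188.
The smallest distance is between seq1 and seq3.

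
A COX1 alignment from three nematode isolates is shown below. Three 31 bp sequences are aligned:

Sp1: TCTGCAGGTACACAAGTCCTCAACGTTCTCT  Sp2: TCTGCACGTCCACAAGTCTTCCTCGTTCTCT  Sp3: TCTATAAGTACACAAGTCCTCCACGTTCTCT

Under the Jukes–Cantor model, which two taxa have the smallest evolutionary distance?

Sp1 and Sp3

Sp1–Sp2: 5/31 differ, p = 0.161, d = 0.182.
Sp1–Sp3: 4/31 differ, p = 0.129, d = 0.142.
Sp2–Sp3: 6/31 differ, p = 0.194, d = 0.224.
The smallest distance is between Sp1 and Sp3.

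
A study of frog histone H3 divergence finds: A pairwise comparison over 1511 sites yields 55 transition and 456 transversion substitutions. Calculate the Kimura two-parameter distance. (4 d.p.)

P = 55/1511 ≈ 0.0364 and Q = 456/1511 ≈ 0.301787.
Under the Kimura two-parameter model, d = −½ ln(1 − 2P − Q) − ¼ ln(1 − 2Q).
1 − 2P − Q = 0.625413, giving −½ ln(0.625413) = 0.234672.
1 − 2Q = 0.396426, giving −¼ ln(0.396426) = 0.231316.
d = 0.234672 + 0.231316 = 0.465988.

0.4660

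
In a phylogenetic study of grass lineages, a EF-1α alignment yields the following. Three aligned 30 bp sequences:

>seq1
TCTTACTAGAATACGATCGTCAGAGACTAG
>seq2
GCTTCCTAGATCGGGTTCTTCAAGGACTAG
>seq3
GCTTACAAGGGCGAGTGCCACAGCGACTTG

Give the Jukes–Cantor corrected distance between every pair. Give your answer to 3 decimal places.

seq1–seq2: 10/30 sites differ → p ≈ 0.333333, d = −0.75 ln(1 − 0.444444) = 0.440839 ≈ 0.441.
seq1–seq3: 13/30 sites differ → p ≈ 0.433333, d = −0.75 ln(1 − 0.577777) = 0.646666 ≈ 0.647.
seq2–seq3: 11/30 sites differ → p ≈ 0.366667, d = −0.75 ln(1 − 0.488889) = 0.503376 ≈ 0.503.

d(seq1,seq2) = 0.441, d(seq1,seq3) = 0.647, d(seq2,seq3) = 0.503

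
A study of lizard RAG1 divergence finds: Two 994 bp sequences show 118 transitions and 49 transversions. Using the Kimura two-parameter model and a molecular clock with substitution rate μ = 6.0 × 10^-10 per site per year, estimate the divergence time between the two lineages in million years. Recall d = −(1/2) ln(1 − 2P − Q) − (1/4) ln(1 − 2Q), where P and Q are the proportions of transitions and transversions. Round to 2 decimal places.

P = 118/994 ≈ 0.118712 and Q = 49/994 ≈ 0.049296.
Under the Kimura two-parameter model, d = −½ ln(1 − 2P − Q) − ¼ ln(1 − 2Q).
1 − 2P − Q = 0.71328, giving −½ ln(0.71328) = 0.168941.
1 − 2Q = 0.901408, giving −¼ ln(0.901408) = 0.025949.
d = 0.168941 + 0.025949 = 0.194890.
Under a molecular clock d = 2μt, so t = d/(2μ) = 0.194890 / (2 × 6.0 × 10^-10) = 162.41 million years.

162.41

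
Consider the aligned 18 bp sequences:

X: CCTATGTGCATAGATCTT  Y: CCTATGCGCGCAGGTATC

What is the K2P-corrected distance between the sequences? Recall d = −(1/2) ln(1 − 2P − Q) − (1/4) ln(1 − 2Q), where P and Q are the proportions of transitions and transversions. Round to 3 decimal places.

0.502

Of 18 sites, 5 differences are transitions and 1 are transversions, so P = 5/18 ≈ 0.277778 and Q = 1/18 ≈ 0.055556.
Under the Kimura two-parameter model, d = −½ ln(1 − 2P − Q) − ¼ ln(1 − 2Q).
1 − 2P − Q = 0.388888, giving −½ ln(0.388888) = 0.472232.
1 − 2Q = 0.888888, giving −¼ ln(0.888888) = 0.029446.
d = 0.472232 + 0.029446 = 0.501678.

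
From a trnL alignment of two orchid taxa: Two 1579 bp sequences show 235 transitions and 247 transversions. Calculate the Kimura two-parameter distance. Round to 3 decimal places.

0.396

P = 235/1579 ≈ 0.148828 and Q = 247/1579 ≈ 0.156428.
Under the Kimura two-parameter model, d = −½ ln(1 − 2P − Q) − ¼ ln(1 − 2Q).
1 − 2P − Q = 0.545916, giving −½ ln(0.545916) = 0.302645.
1 − 2Q = 0.687144, giving −¼ ln(0.687144) = 0.093803.
d = 0.302645 + 0.093803 = 0.396448.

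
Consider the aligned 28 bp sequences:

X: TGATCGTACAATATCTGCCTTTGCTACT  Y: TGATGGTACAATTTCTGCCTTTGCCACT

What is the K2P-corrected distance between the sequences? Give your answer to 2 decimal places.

0.12

Of 28 sites, 1 differences are transitions and 2 are transversions, so P = 1/28 ≈ 0.035714 and Q = 2/28 ≈ 0.071429.
Under the Kimura two-parameter model, d = −½ ln(1 − 2P − Q) − ¼ ln(1 − 2Q).
1 − 2P − Q = 0.857143, giving −½ ln(0.857143) = 0.077075.
1 − 2Q = 0.857142, giving −¼ ln(0.857142) = 0.038538.
d = 0.077075 + 0.038538 = 0.115613.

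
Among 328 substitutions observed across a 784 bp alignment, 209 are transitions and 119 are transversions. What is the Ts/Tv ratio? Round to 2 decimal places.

1.76

R = 209/119 = 1.756302… ≈ 1.76 (to 2 d.p.).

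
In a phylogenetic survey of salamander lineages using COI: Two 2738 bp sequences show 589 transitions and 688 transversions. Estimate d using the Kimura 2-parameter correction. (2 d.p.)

P = 589/2738 ≈ 0.215121 and Q = 688/2738 ≈ 0.251278.
Under the Kimura two-parameter model, d = −½ ln(1 − 2P − Q) − ¼ ln(1 − 2Q).
1 − 2P − Q = 0.31848, giving −½ ln(0.31848) = 0.572098.
1 − 2Q = 0.497444, giving −¼ ln(0.497444) = 0.174568.
d = 0.572098 + 0.174568 = 0.746666.

0.75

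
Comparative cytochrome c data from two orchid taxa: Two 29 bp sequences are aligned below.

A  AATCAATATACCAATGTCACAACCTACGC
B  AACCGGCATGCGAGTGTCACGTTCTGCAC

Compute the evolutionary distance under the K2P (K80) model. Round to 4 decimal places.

Of 29 sites, 10 differences are transitions and 2 are transversions, so P = 10/29 ≈ 0.344828 and Q = 2/29 ≈ 0.068966.
Under the Kimura two-parameter model, d = −½ ln(1 − 2P − Q) − ¼ ln(1 − 2Q).
1 − 2P − Q = 0.241378, giving −½ ln(0.241378) = 0.710696.
1 − 2Q = 0.862068, giving −¼ ln(0.862068) = 0.037105.
d = 0.710696 + 0.037105 = 0.747801.

0.7478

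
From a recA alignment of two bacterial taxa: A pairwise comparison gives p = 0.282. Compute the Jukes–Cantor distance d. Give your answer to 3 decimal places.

d = −(3/4) ln(1 − 4p/3) = −0.75 ln(1 − 0.376) = −0.75 ln(0.624)
  = −0.75 × (-0.471605) = 0.353704 substitutions/site.

0.354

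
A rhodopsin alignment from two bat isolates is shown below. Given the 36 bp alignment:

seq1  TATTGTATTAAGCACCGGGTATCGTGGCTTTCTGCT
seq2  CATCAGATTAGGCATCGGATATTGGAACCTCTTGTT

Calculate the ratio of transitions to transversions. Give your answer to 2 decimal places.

Transitions are A↔G and C↔T; transversions are all other mismatches.
Transitions: 13. Transversions: 2.
R = 13/2 = 6.50.

6.50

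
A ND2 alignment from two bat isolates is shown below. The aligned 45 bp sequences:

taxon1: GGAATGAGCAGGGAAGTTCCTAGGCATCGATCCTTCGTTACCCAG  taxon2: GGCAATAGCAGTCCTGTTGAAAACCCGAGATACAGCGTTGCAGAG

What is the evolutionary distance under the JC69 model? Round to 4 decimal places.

The sequences differ at 21 of 45 sites, so p = 21/45 ≈ 0.466667.
d = −(3/4) ln(1 − 4p/3) = −0.75 ln(1 − 0.622223) = −0.75 ln(0.377777)
  = −0.75 × (-0.973451) = 0.730088 substitutions/site.

0.7301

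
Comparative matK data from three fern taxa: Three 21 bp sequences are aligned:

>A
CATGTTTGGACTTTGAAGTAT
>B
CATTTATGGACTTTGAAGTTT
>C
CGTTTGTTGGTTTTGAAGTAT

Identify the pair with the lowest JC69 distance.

A and B

A–B: 3/21 differ, p = 0.143, d = 0.158.
A–C: 6/21 differ, p = 0.286, d = 0.360.
B–C: 6/21 differ, p = 0.286, d = 0.360.
The smallest distance is between A and B.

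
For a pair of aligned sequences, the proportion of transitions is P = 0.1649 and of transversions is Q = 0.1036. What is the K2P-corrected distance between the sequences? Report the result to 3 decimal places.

Under the Kimura two-parameter model, d = −½ ln(1 − 2P − Q) − ¼ ln(1 − 2Q).
1 − 2P − Q = 0.5666, giving −½ ln(0.5666) = 0.284051.
1 − 2Q = 0.7928, giving −¼ ln(0.7928) = 0.058046.
d = 0.284051 + 0.058046 = 0.342097.

0.342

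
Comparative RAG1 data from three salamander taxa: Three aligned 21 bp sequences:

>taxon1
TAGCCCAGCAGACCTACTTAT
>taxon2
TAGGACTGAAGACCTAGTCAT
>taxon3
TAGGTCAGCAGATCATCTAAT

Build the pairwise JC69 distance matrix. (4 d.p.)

d(taxon1,taxon2) = 0.3597, d(taxon1,taxon3) = 0.3597, d(taxon2,taxon3) = 0.5319

taxon1–taxon2: 6/21 sites differ → p ≈ 0.285714, d = −0.75 ln(1 − 0.380952) = 0.359679 ≈ 0.3597.
taxon1–taxon3: 6/21 sites differ → p ≈ 0.285714, d = −0.75 ln(1 − 0.380952) = 0.359679 ≈ 0.3597.
taxon2–taxon3: 8/21 sites differ → p ≈ 0.380952, d = −0.75 ln(1 − 0.507936) = 0.531860 ≈ 0.5319.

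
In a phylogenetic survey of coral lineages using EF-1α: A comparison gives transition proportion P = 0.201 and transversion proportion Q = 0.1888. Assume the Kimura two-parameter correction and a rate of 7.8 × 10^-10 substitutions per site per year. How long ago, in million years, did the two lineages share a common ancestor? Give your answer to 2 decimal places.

362.38

Under the Kimura two-parameter model, d = −½ ln(1 − 2P − Q) − ¼ ln(1 − 2Q).
1 − 2P − Q = 0.4092, giving −½ ln(0.4092) = 0.446776.
1 − 2Q = 0.6224, giving −¼ ln(0.6224) = 0.118543.
d = 0.446776 + 0.118543 = 0.565319.
Under a molecular clock d = 2μt, so t = d/(2μ) = 0.565319 / (2 × 7.8 × 10^-10) = 362.38 million years.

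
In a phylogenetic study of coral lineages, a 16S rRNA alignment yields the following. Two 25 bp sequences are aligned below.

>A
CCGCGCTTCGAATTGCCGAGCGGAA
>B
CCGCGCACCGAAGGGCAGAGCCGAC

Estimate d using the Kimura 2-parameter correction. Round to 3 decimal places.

0.356

Of 25 sites, 1 differences are transitions and 6 are transversions, so P = 1/25 = 0.04 and Q = 6/25 = 0.24.
Under the Kimura two-parameter model, d = −½ ln(1 − 2P − Q) − ¼ ln(1 − 2Q).
1 − 2P − Q = 0.68, giving −½ ln(0.68) = 0.192831.
1 − 2Q = 0.52, giving −¼ ln(0.52) = 0.163482.
d = 0.192831 + 0.163482 = 0.356313.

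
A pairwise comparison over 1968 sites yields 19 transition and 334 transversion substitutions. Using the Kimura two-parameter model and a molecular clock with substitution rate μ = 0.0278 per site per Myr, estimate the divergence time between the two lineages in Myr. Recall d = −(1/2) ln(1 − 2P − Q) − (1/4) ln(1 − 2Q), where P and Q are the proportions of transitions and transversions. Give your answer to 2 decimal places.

3.75

P = 19/1968 ≈ 0.009654 and Q = 334/1968 ≈ 0.169715.
Under the Kimura two-parameter model, d = −½ ln(1 − 2P − Q) − ¼ ln(1 − 2Q).
1 − 2P − Q = 0.810977, giving −½ ln(0.810977) = 0.104758.
1 − 2Q = 0.66057, giving −¼ ln(0.66057) = 0.103663.
d = 0.104758 + 0.103663 = 0.208421.
Under a molecular clock d = 2μt, so t = d/(2μ) = 0.208421 / (2 × 0.0278) = 3.75 Myr.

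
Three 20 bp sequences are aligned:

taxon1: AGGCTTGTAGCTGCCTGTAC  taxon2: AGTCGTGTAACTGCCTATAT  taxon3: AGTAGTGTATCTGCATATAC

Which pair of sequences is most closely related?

taxon2 and taxon3

taxon1–taxon2: 5/20 differ, p = 0.250, d = 0.304.
taxon1–taxon3: 6/20 differ, p = 0.300, d = 0.383.
taxon2–taxon3: 4/20 differ, p = 0.200, d = 0.233.
The smallest distance is between taxon2 and taxon3.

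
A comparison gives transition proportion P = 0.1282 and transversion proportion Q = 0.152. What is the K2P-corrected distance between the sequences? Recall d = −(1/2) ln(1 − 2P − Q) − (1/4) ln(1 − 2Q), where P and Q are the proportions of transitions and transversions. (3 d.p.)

Under the Kimura two-parameter model, d = −½ ln(1 − 2P − Q) − ¼ ln(1 − 2Q).
1 − 2P − Q = 0.5916, giving −½ ln(0.5916) = 0.262462.
1 − 2Q = 0.696, giving −¼ ln(0.696) = 0.090601.
d = 0.262462 + 0.090601 = 0.353063.

0.353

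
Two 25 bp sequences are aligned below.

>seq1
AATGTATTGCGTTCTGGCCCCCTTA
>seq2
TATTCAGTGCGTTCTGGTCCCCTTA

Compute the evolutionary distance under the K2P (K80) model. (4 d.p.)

Of 25 sites, 2 differences are transitions and 3 are transversions, so P = 2/25 = 0.08 and Q = 3/25 = 0.12.
Under the Kimura two-parameter model, d = −½ ln(1 − 2P − Q) − ¼ ln(1 − 2Q).
1 − 2P − Q = 0.72, giving −½ ln(0.72) = 0.164252.
1 − 2Q = 0.76, giving −¼ ln(0.76) = 0.068609.
d = 0.164252 + 0.068609 = 0.232861.

0.2329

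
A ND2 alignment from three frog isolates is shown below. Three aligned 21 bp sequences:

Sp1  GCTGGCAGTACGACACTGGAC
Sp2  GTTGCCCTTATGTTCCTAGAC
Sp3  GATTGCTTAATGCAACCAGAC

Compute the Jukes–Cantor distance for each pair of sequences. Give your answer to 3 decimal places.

Sp1–Sp2: 9/21 sites differ → p ≈ 0.428571, d = −0.75 ln(1 − 0.571428) = 0.635472 ≈ 0.635.
Sp1–Sp3: 10/21 sites differ → p ≈ 0.47619, d = −0.75 ln(1 − 0.63492) = 0.755729 ≈ 0.756.
Sp2–Sp3: 9/21 sites differ → p ≈ 0.428571, d = −0.75 ln(1 − 0.571428) = 0.635472 ≈ 0.635.

d(Sp1,Sp2) = 0.635, d(Sp1,Sp3) = 0.756, d(Sp2,Sp3) = 0.635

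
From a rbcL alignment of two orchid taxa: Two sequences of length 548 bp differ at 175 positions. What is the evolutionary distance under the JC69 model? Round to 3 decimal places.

0.416

p = 175/548 ≈ 0.319343.
d = −(3/4) ln(1 − 4p/3) = −0.75 ln(1 − 0.425791) = −0.75 ln(0.574209)
  = −0.75 × (-0.554762) = 0.416072 substitutions/site.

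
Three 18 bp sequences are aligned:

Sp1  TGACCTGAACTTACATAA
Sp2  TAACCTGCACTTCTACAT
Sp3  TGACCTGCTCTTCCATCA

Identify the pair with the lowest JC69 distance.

Sp1–Sp2: 6/18 differ, p = 0.333, d = 0.441.
Sp1–Sp3: 4/18 differ, p = 0.222, d = 0.264.
Sp2–Sp3: 6/18 differ, p = 0.333, d = 0.441.
The smallest distance is between Sp1 and Sp3.

Sp1 and Sp3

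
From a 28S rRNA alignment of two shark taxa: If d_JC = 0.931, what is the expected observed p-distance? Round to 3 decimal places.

0.533

p = (3/4)(1 − e^(−4d/3)) = 0.75 × (1 − e^(-1.241333)) = 0.75 × (1 − 0.288999) = 0.533251.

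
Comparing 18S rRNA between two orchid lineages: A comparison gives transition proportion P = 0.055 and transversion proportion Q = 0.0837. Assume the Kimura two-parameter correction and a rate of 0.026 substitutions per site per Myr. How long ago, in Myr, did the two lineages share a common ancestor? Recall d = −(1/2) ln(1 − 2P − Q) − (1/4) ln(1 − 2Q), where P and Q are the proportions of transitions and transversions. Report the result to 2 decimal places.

Under the Kimura two-parameter model, d = −½ ln(1 − 2P − Q) − ¼ ln(1 − 2Q).
1 − 2P − Q = 0.8063, giving −½ ln(0.8063) = 0.107650.
1 − 2Q = 0.8326, giving −¼ ln(0.8326) = 0.045800.
d = 0.107650 + 0.045800 = 0.153450.
Under a molecular clock d = 2μt, so t = d/(2μ) = 0.153450 / (2 × 0.026) = 2.95 Myr.

2.95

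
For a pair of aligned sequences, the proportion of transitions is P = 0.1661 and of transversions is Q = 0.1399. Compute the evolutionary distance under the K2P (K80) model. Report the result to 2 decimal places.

0.40

Under the Kimura two-parameter model, d = −½ ln(1 − 2P − Q) − ¼ ln(1 − 2Q).
1 − 2P − Q = 0.5279, giving −½ ln(0.5279) = 0.319424.
1 − 2Q = 0.7202, giving −¼ ln(0.7202) = 0.082057.
d = 0.319424 + 0.082057 = 0.401481.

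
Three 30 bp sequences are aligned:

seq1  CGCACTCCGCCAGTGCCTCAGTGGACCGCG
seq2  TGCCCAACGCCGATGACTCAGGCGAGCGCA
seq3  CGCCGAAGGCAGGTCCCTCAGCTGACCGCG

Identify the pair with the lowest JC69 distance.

seq1 and seq3

seq1–seq2: 11/30 differ, p = 0.367, d = 0.503.
seq1–seq3: 10/30 differ, p = 0.333, d = 0.441.
seq2–seq3: 11/30 differ, p = 0.367, d = 0.503.
The smallest distance is between seq1 and seq3.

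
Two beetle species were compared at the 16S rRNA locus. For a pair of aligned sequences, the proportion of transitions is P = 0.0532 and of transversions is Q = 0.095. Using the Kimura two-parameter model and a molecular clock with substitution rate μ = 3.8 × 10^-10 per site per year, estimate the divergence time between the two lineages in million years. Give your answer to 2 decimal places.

Under the Kimura two-parameter model, d = −½ ln(1 − 2P − Q) − ¼ ln(1 − 2Q).
1 − 2P − Q = 0.7986, giving −½ ln(0.7986) = 0.112448.
1 − 2Q = 0.81, giving −¼ ln(0.81) = 0.052680.
d = 0.112448 + 0.052680 = 0.165128.
Under a molecular clock d = 2μt, so t = d/(2μ) = 0.165128 / (2 × 3.8 × 10^-10) = 217.27 million years.

217.27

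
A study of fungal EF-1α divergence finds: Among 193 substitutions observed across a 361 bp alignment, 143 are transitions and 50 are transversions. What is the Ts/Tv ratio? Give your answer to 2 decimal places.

R = 143/50 = 2.86.

2.86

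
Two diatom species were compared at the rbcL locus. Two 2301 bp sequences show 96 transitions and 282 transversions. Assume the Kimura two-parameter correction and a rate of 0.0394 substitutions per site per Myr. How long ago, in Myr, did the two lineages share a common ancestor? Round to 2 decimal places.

P = 96/2301 ≈ 0.041721 and Q = 282/2301 ≈ 0.122555.
Under the Kimura two-parameter model, d = −½ ln(1 − 2P − Q) − ¼ ln(1 − 2Q).
1 − 2P − Q = 0.794003, giving −½ ln(0.794003) = 0.115334.
1 − 2Q = 0.75489, giving −¼ ln(0.75489) = 0.070296.
d = 0.115334 + 0.070296 = 0.185630.
Under a molecular clock d = 2μt, so t = d/(2μ) = 0.185630 / (2 × 0.0394) = 2.36 Myr.

2.36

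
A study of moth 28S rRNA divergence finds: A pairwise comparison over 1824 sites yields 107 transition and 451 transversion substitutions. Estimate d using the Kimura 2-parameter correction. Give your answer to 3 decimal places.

0.397

P = 107/1824 ≈ 0.058662 and Q = 451/1824 ≈ 0.247259.
Under the Kimura two-parameter model, d = −½ ln(1 − 2P − Q) − ¼ ln(1 − 2Q).
1 − 2P − Q = 0.635417, giving −½ ln(0.635417) = 0.226737.
1 − 2Q = 0.505482, giving −¼ ln(0.505482) = 0.170561.
d = 0.226737 + 0.170561 = 0.397298.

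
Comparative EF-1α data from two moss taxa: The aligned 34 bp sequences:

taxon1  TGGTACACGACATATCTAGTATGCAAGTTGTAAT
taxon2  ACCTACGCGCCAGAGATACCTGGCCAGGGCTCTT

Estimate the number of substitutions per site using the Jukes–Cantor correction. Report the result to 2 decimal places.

0.92

The sequences differ at 18 of 34 sites, so p = 18/34 ≈ 0.529412.
d = −(3/4) ln(1 − 4p/3) = −0.75 ln(1 − 0.705883) = −0.75 ln(0.294117)
  = −0.75 × (-1.223778) = 0.917834 substitutions/site.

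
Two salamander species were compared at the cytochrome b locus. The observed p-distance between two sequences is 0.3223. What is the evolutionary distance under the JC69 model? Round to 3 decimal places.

d = −(3/4) ln(1 − 4p/3) = −0.75 ln(1 − 0.429733) = −0.75 ln(0.570267)
  = −0.75 × (-0.561651) = 0.421238 substitutions/site.

0.421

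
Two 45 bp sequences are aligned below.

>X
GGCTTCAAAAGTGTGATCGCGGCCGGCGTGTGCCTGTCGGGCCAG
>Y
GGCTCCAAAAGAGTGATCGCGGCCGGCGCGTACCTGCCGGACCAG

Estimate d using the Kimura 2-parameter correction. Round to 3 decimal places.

0.152

Of 45 sites, 5 differences are transitions and 1 are transversions, so P = 5/45 ≈ 0.111111 and Q = 1/45 ≈ 0.022222.
Under the Kimura two-parameter model, d = −½ ln(1 − 2P − Q) − ¼ ln(1 − 2Q).
1 − 2P − Q = 0.755556, giving −½ ln(0.755556) = 0.140151.
1 − 2Q = 0.955556, giving −¼ ln(0.955556) = 0.011365.
d = 0.140151 + 0.011365 = 0.151516.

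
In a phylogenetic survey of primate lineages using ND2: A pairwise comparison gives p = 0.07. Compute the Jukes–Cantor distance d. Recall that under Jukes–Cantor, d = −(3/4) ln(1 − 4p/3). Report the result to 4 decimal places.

0.0735

d = −(3/4) ln(1 − 4p/3) = −0.75 ln(1 − 0.093333) = −0.75 ln(0.906667)
  = −0.75 × (-0.097980) = 0.073485 substitutions/site.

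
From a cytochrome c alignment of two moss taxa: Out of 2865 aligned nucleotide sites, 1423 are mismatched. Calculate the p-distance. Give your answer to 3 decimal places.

p = 1423/2865 = 0.496684… ≈ 0.497 (to 3 d.p.).

0.497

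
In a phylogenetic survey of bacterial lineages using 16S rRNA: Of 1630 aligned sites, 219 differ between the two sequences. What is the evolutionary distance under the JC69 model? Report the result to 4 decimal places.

p = 219/1630 ≈ 0.134356.
d = −(3/4) ln(1 − 4p/3) = −0.75 ln(1 − 0.179141) = −0.75 ln(0.820859)
  = −0.75 × (-0.197404) = 0.148053 substitutions/site.

0.1481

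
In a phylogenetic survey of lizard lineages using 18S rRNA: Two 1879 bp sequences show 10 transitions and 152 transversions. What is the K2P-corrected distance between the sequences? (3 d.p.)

0.092

P = 10/1879 ≈ 0.005322 and Q = 152/1879 ≈ 0.080894.
Under the Kimura two-parameter model, d = −½ ln(1 − 2P − Q) − ¼ ln(1 − 2Q).
1 − 2P − Q = 0.908462, giving −½ ln(0.908462) = 0.048001.
1 − 2Q = 0.838212, giving −¼ ln(0.838212) = 0.044121.
d = 0.048001 + 0.044121 = 0.092122.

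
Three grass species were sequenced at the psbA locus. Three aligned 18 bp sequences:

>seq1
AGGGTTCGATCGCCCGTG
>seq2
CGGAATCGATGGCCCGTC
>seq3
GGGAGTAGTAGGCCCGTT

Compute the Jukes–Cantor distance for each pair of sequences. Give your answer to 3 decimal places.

d(seq1,seq2) = 0.347, d(seq1,seq3) = 0.673, d(seq2,seq3) = 0.441

seq1–seq2: 5/18 sites differ → p ≈ 0.277778, d = −0.75 ln(1 − 0.370371) = 0.346968 ≈ 0.347.
seq1–seq3: 8/18 sites differ → p ≈ 0.444444, d = −0.75 ln(1 − 0.592592) = 0.673455 ≈ 0.673.
seq2–seq3: 6/18 sites differ → p ≈ 0.333333, d = −0.75 ln(1 − 0.444444) = 0.440839 ≈ 0.441.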